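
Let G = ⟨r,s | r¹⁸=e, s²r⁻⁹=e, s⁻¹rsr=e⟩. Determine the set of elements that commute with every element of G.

An element z ∈ Z(G) iff z commutes with every generator.
For example r⁹ is central: (r⁹)·r = r¹⁰ = r·(r⁹); (r⁹)·s = s⁻¹ = s·(r⁹).
Whereas r ∉ Z(G) since r·s = rs ≠ r⁸s⁻¹ = s·r.
Checking each of the 36 elements this way gives Z(G) = {e, r⁹}, of order 2.

Answer: {e, r⁹}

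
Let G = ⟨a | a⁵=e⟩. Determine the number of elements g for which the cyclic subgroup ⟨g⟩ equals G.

G is cyclic of order 5. An element generates G iff its order is 5, and a cyclic group of order 5 has exactly φ(5) = 4 such elements.

Answer: 4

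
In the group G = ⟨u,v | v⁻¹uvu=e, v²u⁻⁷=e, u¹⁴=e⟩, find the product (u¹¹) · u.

Compute (u¹¹) · u by multiplying left to right and reducing via the relations at each step:
  (u¹¹) · u = u¹²

Answer: u¹²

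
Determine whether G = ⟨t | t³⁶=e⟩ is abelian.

G has a single generator, so G is cyclic and hence abelian.

Answer: Yes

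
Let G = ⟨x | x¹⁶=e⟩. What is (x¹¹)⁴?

Compute successive powers of (x¹¹), reducing at each step:
  (x¹¹)²: (x¹¹) · x¹¹ = x⁶
  (x¹¹)³: (x⁶) · x¹¹ = x
  (x¹¹)⁴: x · x¹¹ = x¹²

Answer: x¹²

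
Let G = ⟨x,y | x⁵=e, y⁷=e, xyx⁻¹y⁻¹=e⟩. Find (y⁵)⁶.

Compute successive powers of (y⁵), reducing at each step:
  (y⁵)²: (y⁵) · y⁵ = y³
  (y⁵)³: (y³) · y⁵ = y
  (y⁵)⁴: y · y⁵ = y⁶
  (y⁵)⁵: (y⁶) · y⁵ = y⁴
  (y⁵)⁶: (y⁴) · y⁵ = y²

Answer: y²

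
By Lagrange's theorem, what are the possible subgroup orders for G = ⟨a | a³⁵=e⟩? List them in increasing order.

|G| = 35 = 5 · 7. By Lagrange's theorem the order of any subgroup divides 35; the divisors of 35 are 1, 5, 7, 35.

Answer: 1, 5, 7, 35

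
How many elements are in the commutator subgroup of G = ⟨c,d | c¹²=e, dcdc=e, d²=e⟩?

G' = [G, G] is generated by all commutators. The generator-pair commutators are: [c, d] = c².
The subgroup they normally generate is {e, c², c⁴, c⁶, c⁸, c¹⁰}, of order 6.
Check: |G/G'| = 24/6 = 4 is the order of the abelianisation.

Answer: 6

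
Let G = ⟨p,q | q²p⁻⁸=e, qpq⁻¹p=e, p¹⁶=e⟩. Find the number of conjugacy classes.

The conjugacy classes (representative and size) are:
  [e] (size 1), [p] (size 2), [p¹⁴] (size 2), [p¹³] (size 2), [p¹²] (size 2), [p⁵] (size 2), [p¹⁰] (size 2), [p⁷] (size 2), [p⁸] (size 1), [q⁻¹] (size 8), [p⁷q⁻¹] (size 8).
Class equation: 1 + 2 + 2 + 2 + 2 + 2 + 2 + 2 + 1 + 8 + 8 = 32 = |G|. So G has 11 conjugacy classes.

Answer: 11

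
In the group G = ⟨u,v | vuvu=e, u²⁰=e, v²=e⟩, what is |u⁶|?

Compute successive powers until reaching e:
  (u⁶)¹ = u⁶, (u⁶)² = u¹², (u⁶)³ = u¹⁸, (u⁶)⁴ = u⁴, (u⁶)⁵ = u¹⁰, (u⁶)⁶ = u¹⁶, (u⁶)⁷ = u², (u⁶)⁸ = u⁸, (u⁶)⁹ = u¹⁴, (u⁶)¹⁰ = e.
The smallest positive k with (u⁶)ᵏ = e is 10.

Answer: 10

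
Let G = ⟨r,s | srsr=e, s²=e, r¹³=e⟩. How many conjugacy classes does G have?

The conjugacy classes (representative and size) are:
  [e] (size 1), [r¹²] (size 2), [r¹¹] (size 2), [r³] (size 2), [r⁴] (size 2), [r⁸] (size 2), [r⁶] (size 2), [s] (size 13).
Class equation: 1 + 2 + 2 + 2 + 2 + 2 + 2 + 13 = 26 = |G|. So G has 8 conjugacy classes.

Answer: 8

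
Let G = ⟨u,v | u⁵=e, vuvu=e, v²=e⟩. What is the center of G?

An element z ∈ Z(G) iff z commutes with every generator.
For example e is central: e·u = u = u·e; e·v = v = v·e.
Whereas u ∉ Z(G) since u·v = uv ≠ u⁴v = v·u.
Checking each of the 10 elements this way gives Z(G) = {e}, of order 1.

Answer: {e}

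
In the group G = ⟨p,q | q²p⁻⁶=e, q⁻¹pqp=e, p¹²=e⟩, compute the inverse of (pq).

The order of (pq) is 4 (smallest k with (pq)ᵏ = e), so (pq)⁻¹ = (pq)³ = pq⁻¹.
Check: (pq) · (pq⁻¹) → (pq) · p = q;   q · q⁻¹ = e, giving e as required.

Answer: pq⁻¹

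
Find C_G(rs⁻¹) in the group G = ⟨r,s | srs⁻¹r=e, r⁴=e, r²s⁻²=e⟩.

⟨rs⁻¹⟩ ⊆ C_G(rs⁻¹) since powers of rs⁻¹ commute with rs⁻¹; so |C_G(rs⁻¹)| ≥ |⟨rs⁻¹⟩| = 4.
By orbit–stabilizer, |C_G(rs⁻¹)| = |G| / |conj. class of rs⁻¹| = 8 / 2 = 4.
The 4 elements commuting with rs⁻¹ are {e, r², rs⁻¹, rs}.

Answer: {e, r², rs⁻¹, rs}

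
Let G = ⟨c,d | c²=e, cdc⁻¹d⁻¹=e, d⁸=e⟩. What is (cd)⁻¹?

The order of (cd) is 8 (smallest k with (cd)ᵏ = e), so (cd)⁻¹ = (cd)⁷ = cd⁷.
Check: (cd) · (cd⁷) → (cd) · c = d;   d · d⁷ = e, giving e as required.

Answer: cd⁷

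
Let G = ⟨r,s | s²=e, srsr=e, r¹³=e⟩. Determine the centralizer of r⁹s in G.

⟨r⁹s⟩ ⊆ C_G(r⁹s) since powers of r⁹s commute with r⁹s; so |C_G(r⁹s)| ≥ |⟨r⁹s⟩| = 2.
By orbit–stabilizer, |C_G(r⁹s)| = |G| / |conj. class of r⁹s| = 26 / 13 = 2.
The 2 elements commuting with r⁹s are {e, r⁹s}.

Answer: {e, r⁹s}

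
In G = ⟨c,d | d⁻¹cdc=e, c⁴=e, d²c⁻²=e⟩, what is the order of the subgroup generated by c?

|⟨c⟩| equals the order of c. Compute successive powers until reaching e:
  c¹ = c, c² = c², c³ = c³, c⁴ = e.
The smallest positive k with cᵏ = e is 4, so |⟨c⟩| = 4.

Answer: 4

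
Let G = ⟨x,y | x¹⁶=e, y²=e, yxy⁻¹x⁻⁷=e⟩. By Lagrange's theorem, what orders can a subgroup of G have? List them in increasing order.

|G| = 32 = 2⁵. By Lagrange's theorem the order of any subgroup divides 32; the divisors of 32 are 1, 2, 4, 8, 16, 32.

Answer: 1, 2, 4, 8, 16, 32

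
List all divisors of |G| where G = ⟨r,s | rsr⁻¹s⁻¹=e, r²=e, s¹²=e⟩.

|G| = 24 = 2³ · 3. By Lagrange's theorem the order of any subgroup divides 24; the divisors of 24 are 1, 2, 3, 4, 6, 8, 12, 24.

Answer: 1, 2, 3, 4, 6, 8, 12, 24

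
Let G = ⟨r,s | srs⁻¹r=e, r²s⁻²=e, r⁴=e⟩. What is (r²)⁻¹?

The order of (r²) is 2 (smallest k with (r²)ᵏ = e), so (r²)⁻¹ = (r²)¹ = r².
Check: (r²) · (r²) → (r²) · r² = e, giving e as required.

Answer: r²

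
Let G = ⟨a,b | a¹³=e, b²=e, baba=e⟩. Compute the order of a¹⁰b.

Compute successive powers until reaching e:
  (a¹⁰b)¹ = a¹⁰b, (a¹⁰b)² = e.
The smallest positive k with (a¹⁰b)ᵏ = e is 2.

Answer: 2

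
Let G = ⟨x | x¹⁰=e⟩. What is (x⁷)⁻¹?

The order of (x⁷) is 10 (smallest k with (x⁷)ᵏ = e), so (x⁷)⁻¹ = (x⁷)⁹ = x³.
Check: (x⁷) · (x³) → (x⁷) · x³ = e, giving e as required.

Answer: x³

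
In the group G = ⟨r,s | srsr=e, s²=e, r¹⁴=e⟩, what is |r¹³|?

Compute successive powers until reaching e:
  (r¹³)¹ = r¹³, (r¹³)² = r¹², (r¹³)³ = r¹¹, (r¹³)⁴ = r¹⁰, (r¹³)⁵ = r⁹, (r¹³)⁶ = r⁸, (r¹³)⁷ = r⁷, (r¹³)⁸ = r⁶, (r¹³)⁹ = r⁵, (r¹³)¹⁰ = r⁴, (r¹³)¹¹ = r³, (r¹³)¹² = r², (r¹³)¹³ = r, (r¹³)¹⁴ = e.
The smallest positive k with (r¹³)ᵏ = e is 14.

Answer: 14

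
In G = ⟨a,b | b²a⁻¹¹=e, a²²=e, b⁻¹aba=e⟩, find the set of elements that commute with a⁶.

⟨a⁶⟩ ⊆ C_G(a⁶) since powers of a⁶ commute with a⁶; so |C_G(a⁶)| ≥ |⟨a⁶⟩| = 11.
By orbit–stabilizer, |C_G(a⁶)| = |G| / |conj. class of a⁶| = 44 / 2 = 22.
The 22 elements commuting with a⁶ are {e, a, a², a³, a⁴, a⁵, a⁶, a⁷, a⁸, a⁹, a¹⁰, a¹¹, a¹², a¹³, a¹⁴, a¹⁵, a¹⁶, a¹⁷, a¹⁸, a¹⁹, a²⁰, a²¹}.

Answer: {e, a, a², a³, a⁴, a⁵, a⁶, a⁷, a⁸, a⁹, a¹⁰, a¹¹, a¹², a¹³, a¹⁴, a¹⁵, a¹⁶, a¹⁷, a¹⁸, a¹⁹, a²⁰, a²¹}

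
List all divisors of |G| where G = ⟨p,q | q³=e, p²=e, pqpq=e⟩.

|G| = 6 = 2 · 3. By Lagrange's theorem the order of any subgroup divides 6; the divisors of 6 are 1, 2, 3, 6.

Answer: 1, 2, 3, 6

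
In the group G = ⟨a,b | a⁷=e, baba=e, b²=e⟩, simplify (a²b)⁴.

Compute successive powers of (a²b), reducing at each step:
  (a²b)²: (a²b) · a² = b;   b · b = e
  (a²b)³: e · a² = a²;   (a²) · b = a²b
  (a²b)⁴: (a²b) · a² = b;   b · b = e

Answer: e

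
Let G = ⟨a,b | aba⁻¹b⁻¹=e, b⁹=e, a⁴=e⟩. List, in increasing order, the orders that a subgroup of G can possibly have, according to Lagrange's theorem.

|G| = 36 = 2² · 3². By Lagrange's theorem the order of any subgroup divides 36; the divisors of 36 are 1, 2, 3, 4, 6, 9, 12, 18, 36.

Answer: 1, 2, 3, 4, 6, 9, 12, 18, 36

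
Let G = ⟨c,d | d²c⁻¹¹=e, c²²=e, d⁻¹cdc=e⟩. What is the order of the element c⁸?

Compute successive powers until reaching e:
  (c⁸)¹ = c⁸, (c⁸)² = c¹⁶, (c⁸)³ = c², (c⁸)⁴ = c¹⁰, (c⁸)⁵ = c¹⁸, (c⁸)⁶ = c⁴, (c⁸)⁷ = c¹², (c⁸)⁸ = c²⁰, (c⁸)⁹ = c⁶, (c⁸)¹⁰ = c¹⁴, (c⁸)¹¹ = e.
The smallest positive k with (c⁸)ᵏ = e is 11.

Answer: 11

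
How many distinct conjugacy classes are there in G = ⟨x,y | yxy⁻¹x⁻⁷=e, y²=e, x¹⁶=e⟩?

The conjugacy classes (representative and size) are:
  [e] (size 1), [x] (size 2), [x¹⁴] (size 2), [x³] (size 2), [x⁴] (size 2), [x¹⁰] (size 2), [x⁸] (size 1), [x⁹] (size 2), [x¹¹] (size 2), [x¹⁰y] (size 8), [xy] (size 8).
Class equation: 1 + 2 + 2 + 2 + 2 + 2 + 1 + 2 + 2 + 8 + 8 = 32 = |G|. So G has 11 conjugacy classes.

Answer: 11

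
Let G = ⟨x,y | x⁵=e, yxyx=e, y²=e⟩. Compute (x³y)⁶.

Compute successive powers of (x³y), reducing at each step:
  (x³y)²: (x³y) · x³ = y;   y · y = e
  (x³y)³: e · x³ = x³;   (x³) · y = x³y
  (x³y)⁴: (x³y) · x³ = y;   y · y = e
  (x³y)⁵: e · x³ = x³;   (x³) · y = x³y
  (x³y)⁶: (x³y) · x³ = y;   y · y = e

Answer: e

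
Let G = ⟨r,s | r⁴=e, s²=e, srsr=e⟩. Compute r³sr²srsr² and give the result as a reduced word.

Multiply left to right, reducing at each step:
  (r³) · s = r³s
  (r³s) · r² = rs
  (rs) · s = r
  r · r = r²
  (r²) · s = r²s
  (r²s) · r² = s

Answer: s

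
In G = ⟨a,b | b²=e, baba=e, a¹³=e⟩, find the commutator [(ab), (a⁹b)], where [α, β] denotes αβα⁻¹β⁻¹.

[(ab), (a⁹b)] = (ab)·(a⁹b)·(ab)⁻¹·(a⁹b)⁻¹.
  (ab) · (a⁹b) = a⁵
  (a⁵) · (ab) = a⁶b
  (a⁶b) · (a⁹b) = a¹⁰

Answer: a¹⁰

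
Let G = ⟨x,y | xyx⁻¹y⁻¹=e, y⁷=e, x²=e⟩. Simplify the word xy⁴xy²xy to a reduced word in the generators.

Multiply left to right, reducing at each step:
  x · y⁴ = xy⁴
  (xy⁴) · x = y⁴
  (y⁴) · y² = y⁶
  (y⁶) · x = xy⁶
  (xy⁶) · y = x

Answer: x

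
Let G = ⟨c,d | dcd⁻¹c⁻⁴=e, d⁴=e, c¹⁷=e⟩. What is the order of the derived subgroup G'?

G' = [G, G] is generated by all commutators. The generator-pair commutators are: [c, d] = c¹⁴.
The subgroup they normally generate is {e, c, c², c³, c⁴, c⁵, c⁶, c⁷, c⁸, c⁹, c¹⁰, c¹¹, c¹², c¹³, c¹⁴, c¹⁵, c¹⁶}, of order 17.
Check: |G/G'| = 68/17 = 4 is the order of the abelianisation.

Answer: 17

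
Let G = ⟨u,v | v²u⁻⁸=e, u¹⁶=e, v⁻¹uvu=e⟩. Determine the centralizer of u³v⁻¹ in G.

⟨u³v⁻¹⟩ ⊆ C_G(u³v⁻¹) since powers of u³v⁻¹ commute with u³v⁻¹; so |C_G(u³v⁻¹)| ≥ |⟨u³v⁻¹⟩| = 4.
By orbit–stabilizer, |C_G(u³v⁻¹)| = |G| / |conj. class of u³v⁻¹| = 32 / 8 = 4.
The 4 elements commuting with u³v⁻¹ are {e, u⁸, u³v, u³v⁻¹}.

Answer: {e, u⁸, u³v, u³v⁻¹}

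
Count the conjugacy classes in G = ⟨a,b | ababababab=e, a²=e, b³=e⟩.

The conjugacy classes (representative and size) are:
  [e] (size 1), [abab²abab²a] (size 15), [babab²a] (size 20), [ab²ab²a] (size 12), [b²abab²] (size 12).
Class equation: 1 + 15 + 20 + 12 + 12 = 60 = |G|. So G has 5 conjugacy classes.

Answer: 5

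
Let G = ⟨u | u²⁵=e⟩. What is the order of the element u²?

Compute successive powers until reaching e:
  (u²)¹ = u², (u²)² = u⁴, (u²)³ = u⁶, (u²)⁴ = u⁸, (u²)⁵ = u¹⁰, (u²)⁶ = u¹², (u²)⁷ = u¹⁴, (u²)⁸ = u¹⁶, (u²)⁹ = u¹⁸, (u²)¹⁰ = u²⁰, (u²)¹¹ = u²², (u²)¹² = u²⁴, (u²)¹³ = u, (u²)¹⁴ = u³, (u²)¹⁵ = u⁵, (u²)¹⁶ = u⁷, (u²)¹⁷ = u⁹, (u²)¹⁸ = u¹¹, (u²)¹⁹ = u¹³, (u²)²⁰ = u¹⁵, (u²)²¹ = u¹⁷, (u²)²² = u¹⁹, (u²)²³ = u²¹, (u²)²⁴ = u²³, (u²)²⁵ = e.
The smallest positive k with (u²)ᵏ = e is 25.

Answer: 25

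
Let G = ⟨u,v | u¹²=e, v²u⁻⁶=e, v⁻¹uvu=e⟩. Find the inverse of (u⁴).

The order of (u⁴) is 3 (smallest k with (u⁴)ᵏ = e), so (u⁴)⁻¹ = (u⁴)² = u⁸.
Check: (u⁴) · (u⁸) → (u⁴) · u⁸ = e, giving e as required.

Answer: u⁸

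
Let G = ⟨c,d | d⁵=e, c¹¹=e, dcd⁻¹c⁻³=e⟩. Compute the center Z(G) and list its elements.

An element z ∈ Z(G) iff z commutes with every generator.
For example e is central: e·c = c = c·e; e·d = d = d·e.
Whereas c ∉ Z(G) since c·d = cd ≠ c³d = d·c.
Checking each of the 55 elements this way gives Z(G) = {e}, of order 1.

Answer: {e}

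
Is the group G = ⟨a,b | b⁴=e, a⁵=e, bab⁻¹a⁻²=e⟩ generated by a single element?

Every cyclic group is abelian. But a·b = ab while b·a = a²b, so a·b ≠ b·a and G is not abelian. Hence G is not cyclic.

Answer: No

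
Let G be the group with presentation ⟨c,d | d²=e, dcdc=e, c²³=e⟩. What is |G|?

Enumerate words in the generators, reducing via the relations: the distinct elements are
  {c, d, e, cd, c², c³, c⁴, c⁵, c⁶, c⁷, c⁸, c⁹, c²d, c²², c²¹, c²⁰, c³d, c¹², c¹³, c¹¹, c¹⁰, c¹⁴, c¹⁵, c¹⁶, c¹⁷, c¹⁸, c¹⁹, c⁴d, c⁵d, c⁶d, c⁷d, c⁸d, c⁹d, c²²d, c²¹d, c²⁰d, c¹²d, c¹³d, c¹¹d, c¹⁰d, c¹⁴d, c¹⁵d, c¹⁶d, c¹⁷d, c¹⁸d, c¹⁹d}.
No further products give new elements, so |G| = 46.

Answer: 46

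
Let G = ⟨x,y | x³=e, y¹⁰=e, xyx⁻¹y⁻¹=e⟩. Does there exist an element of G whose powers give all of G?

|G| = 30. The element xy has order 30 (its powers give 30 distinct elements), so ⟨xy⟩ = G and G is cyclic.

Answer: Yes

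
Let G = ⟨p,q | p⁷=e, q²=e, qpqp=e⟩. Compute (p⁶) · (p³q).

Compute (p⁶) · (p³q) by multiplying left to right and reducing via the relations at each step:
  (p⁶) · p³ = p²
  (p²) · q = p²q

Answer: p²q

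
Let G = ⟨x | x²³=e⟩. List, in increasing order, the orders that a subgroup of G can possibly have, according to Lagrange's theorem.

|G| = 23 = 23. By Lagrange's theorem the order of any subgroup divides 23; the divisors of 23 are 1, 23.

Answer: 1, 23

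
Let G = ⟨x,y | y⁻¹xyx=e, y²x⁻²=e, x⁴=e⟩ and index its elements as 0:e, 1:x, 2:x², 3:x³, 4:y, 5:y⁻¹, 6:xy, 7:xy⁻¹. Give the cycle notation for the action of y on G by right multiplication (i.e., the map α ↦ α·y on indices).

(0 4 2 5)(1 6 3 7)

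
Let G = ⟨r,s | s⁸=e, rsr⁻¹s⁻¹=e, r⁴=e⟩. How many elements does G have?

Enumerate words in the generators, reducing via the relations: the distinct elements are
  {e, r, s, rs, r², r³, s², s³, s⁴, s⁵, s⁶, s⁷, rs², rs³, rs⁴, rs⁵, rs⁶, rs⁷, r²s, r³s, r²s², r²s³, r²s⁴, r²s⁵, r²s⁶, r²s⁷, r³s², r³s³, r³s⁴, r³s⁵, r³s⁶, r³s⁷}.
No further products give new elements, so |G| = 32.

Answer: 32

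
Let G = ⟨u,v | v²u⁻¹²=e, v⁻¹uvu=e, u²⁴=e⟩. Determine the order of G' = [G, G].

G' = [G, G] is generated by all commutators. The generator-pair commutators are: [u, v] = u².
The subgroup they normally generate is {e, u², u⁴, u⁶, u⁸, u¹⁰, u¹², u¹⁴, u¹⁶, u¹⁸, u²⁰, u²²}, of order 12.
Check: |G/G'| = 48/12 = 4 is the order of the abelianisation.

Answer: 12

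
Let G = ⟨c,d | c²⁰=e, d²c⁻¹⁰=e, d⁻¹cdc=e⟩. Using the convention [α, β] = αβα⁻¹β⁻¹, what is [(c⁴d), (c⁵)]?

[(c⁴d), (c⁵)] = (c⁴d)·(c⁵)·(c⁴d)⁻¹·(c⁵)⁻¹.
  (c⁴d) · (c⁵) = c⁹d⁻¹
  (c⁹d⁻¹) · (c⁴d⁻¹) = c¹⁵
  (c¹⁵) · (c¹⁵) = c¹⁰

Answer: c¹⁰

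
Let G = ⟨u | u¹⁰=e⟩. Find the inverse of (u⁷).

The order of (u⁷) is 10 (smallest k with (u⁷)ᵏ = e), so (u⁷)⁻¹ = (u⁷)⁹ = u³.
Check: (u⁷) · (u³) → (u⁷) · u³ = e, giving e as required.

Answer: u³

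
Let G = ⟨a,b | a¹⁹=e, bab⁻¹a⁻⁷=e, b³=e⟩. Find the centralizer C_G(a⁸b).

⟨a⁸b⟩ ⊆ C_G(a⁸b) since powers of a⁸b commute with a⁸b; so |C_G(a⁸b)| ≥ |⟨a⁸b⟩| = 3.
By orbit–stabilizer, |C_G(a⁸b)| = |G| / |conj. class of a⁸b| = 57 / 19 = 3.
The 3 elements commuting with a⁸b are {e, a⁸b, a⁷b²}.

Answer: {e, a⁸b, a⁷b²}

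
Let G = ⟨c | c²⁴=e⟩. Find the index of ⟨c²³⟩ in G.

First find ord(c²³) by computing successive powers:
  (c²³)¹ = c²³, (c²³)² = c²², (c²³)³ = c²¹, (c²³)⁴ = c²⁰, (c²³)⁵ = c¹⁹, (c²³)⁶ = c¹⁸, (c²³)⁷ = c¹⁷, (c²³)⁸ = c¹⁶, (c²³)⁹ = c¹⁵, (c²³)¹⁰ = c¹⁴, (c²³)¹¹ = c¹³, (c²³)¹² = c¹², (c²³)¹³ = c¹¹, (c²³)¹⁴ = c¹⁰, (c²³)¹⁵ = c⁹, (c²³)¹⁶ = c⁸, (c²³)¹⁷ = c⁷, (c²³)¹⁸ = c⁶, (c²³)¹⁹ = c⁵, (c²³)²⁰ = c⁴, (c²³)²¹ = c³, (c²³)²² = c², (c²³)²³ = c, (c²³)²⁴ = e.
So |⟨c²³⟩| = ord(c²³) = 24. With |G| = 24, by Lagrange [G : ⟨c²³⟩] = 24/24 = 1.

Answer: 1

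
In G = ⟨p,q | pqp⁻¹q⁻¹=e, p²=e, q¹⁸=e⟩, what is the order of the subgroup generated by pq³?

|⟨pq³⟩| equals the order of pq³. Compute successive powers until reaching e:
  (pq³)¹ = pq³, (pq³)² = q⁶, (pq³)³ = pq⁹, (pq³)⁴ = q¹², (pq³)⁵ = pq¹⁵, (pq³)⁶ = e.
The smallest positive k with (pq³)ᵏ = e is 6, so |⟨pq³⟩| = 6.

Answer: 6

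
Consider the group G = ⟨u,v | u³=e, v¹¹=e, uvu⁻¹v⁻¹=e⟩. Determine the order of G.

Enumerate words in the generators, reducing via the relations: the distinct elements are
  {e, u, v, uv, u², v², v³, v⁴, v⁵, v⁶, v⁷, v⁸, v⁹, uv², uv³, uv⁴, uv⁵, uv⁶, uv⁷, uv⁸, uv⁹, u²v, v¹⁰, uv¹⁰, u²v², u²v³, u²v⁴, u²v⁵, u²v⁶, u²v⁷, u²v⁸, u²v⁹, u²v¹⁰}.
No further products give new elements, so |G| = 33.

Answer: 33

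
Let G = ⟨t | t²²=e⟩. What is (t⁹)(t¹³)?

Compute (t⁹) · (t¹³) by multiplying left to right and reducing via the relations at each step:
  (t⁹) · t¹³ = e

Answer: e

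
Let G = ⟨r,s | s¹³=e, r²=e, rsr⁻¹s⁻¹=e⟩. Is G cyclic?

|G| = 26. The element rs has order 26 (its powers give 26 distinct elements), so ⟨rs⟩ = G and G is cyclic.

Answer: Yes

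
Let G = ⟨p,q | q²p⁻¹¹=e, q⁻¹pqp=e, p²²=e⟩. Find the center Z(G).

An element z ∈ Z(G) iff z commutes with every generator.
For example p¹¹ is central: (p¹¹)·p = p¹² = p·(p¹¹); (p¹¹)·q = q⁻¹ = q·(p¹¹).
Whereas p ∉ Z(G) since p·q = pq ≠ p¹⁰q⁻¹ = q·p.
Checking each of the 44 elements this way gives Z(G) = {e, p¹¹}, of order 2.

Answer: {e, p¹¹}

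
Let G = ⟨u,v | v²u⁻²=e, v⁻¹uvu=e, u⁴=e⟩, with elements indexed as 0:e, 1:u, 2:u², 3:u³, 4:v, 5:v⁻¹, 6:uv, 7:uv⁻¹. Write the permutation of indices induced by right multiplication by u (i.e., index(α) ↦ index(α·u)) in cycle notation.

(0 1 2 3)(4 7 5 6)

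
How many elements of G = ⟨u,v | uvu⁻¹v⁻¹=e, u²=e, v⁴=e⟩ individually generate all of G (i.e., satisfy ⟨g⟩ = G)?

⟨g⟩ = G would require ord(g) = |G| = 8, but the maximum element order in G is 4 < 8. So G is not cyclic and no single element generates it: the count is 0.

Answer: 0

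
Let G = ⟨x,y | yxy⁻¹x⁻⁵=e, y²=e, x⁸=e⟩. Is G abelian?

x·y = xy but y·x = x⁵y, so x·y ≠ y·x and G is not abelian.

Answer: No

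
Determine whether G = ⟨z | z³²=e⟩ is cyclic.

|G| = 32. The element z has order 32 (its powers give 32 distinct elements), so ⟨z⟩ = G and G is cyclic.

Answer: Yes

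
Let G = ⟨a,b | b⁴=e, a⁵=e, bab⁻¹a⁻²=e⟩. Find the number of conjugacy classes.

The conjugacy classes (representative and size) are:
  [e] (size 1), [a⁴] (size 4), [a²b] (size 5), [b²] (size 5), [a³b³] (size 5).
Class equation: 1 + 4 + 5 + 5 + 5 = 20 = |G|. So G has 5 conjugacy classes.

Answer: 5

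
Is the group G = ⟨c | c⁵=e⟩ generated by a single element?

|G| = 5. The element c has order 5 (its powers give 5 distinct elements), so ⟨c⟩ = G and G is cyclic.

Answer: Yes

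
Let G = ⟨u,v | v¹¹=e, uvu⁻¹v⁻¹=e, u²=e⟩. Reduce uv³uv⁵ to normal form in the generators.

Multiply left to right, reducing at each step:
  u · v³ = uv³
  (uv³) · u = v³
  (v³) · v⁵ = v⁸

Answer: v⁸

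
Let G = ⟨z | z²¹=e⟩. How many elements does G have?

G is generated by a single element, so G is cyclic. The relator gives z²¹ = e and no smaller power is forced to be e, so the 21 powers {e, z, z², z³, z⁴, z⁵, z⁶, z⁷, z⁸, z⁹, z²⁰, z¹², z¹³, z¹¹, z¹⁰, z¹⁴, z¹⁵, z¹⁶, z¹⁷, z¹⁸, z¹⁹} are distinct. Hence |G| = 21.

Answer: 21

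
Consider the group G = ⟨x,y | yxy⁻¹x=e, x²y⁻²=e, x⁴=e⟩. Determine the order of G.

Enumerate words in the generators, reducing via the relations: the distinct elements are
  {e, x, y, xy, x², x³, y⁻¹, xy⁻¹}.
No further products give new elements, so |G| = 8.

Answer: 8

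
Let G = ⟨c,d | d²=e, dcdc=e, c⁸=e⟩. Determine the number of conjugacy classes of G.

The conjugacy classes (representative and size) are:
  [e] (size 1), [c] (size 2), [c⁶] (size 2), [c³] (size 2), [c⁴] (size 1), [d] (size 4), [c⁵d] (size 4).
Class equation: 1 + 2 + 2 + 2 + 1 + 4 + 4 = 16 = |G|. So G has 7 conjugacy classes.

Answer: 7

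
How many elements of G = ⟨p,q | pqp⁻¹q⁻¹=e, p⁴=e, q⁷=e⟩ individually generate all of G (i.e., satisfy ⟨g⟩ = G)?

G is cyclic of order 28. An element generates G iff its order is 28, and a cyclic group of order 28 has exactly φ(28) = 12 such elements.

Answer: 12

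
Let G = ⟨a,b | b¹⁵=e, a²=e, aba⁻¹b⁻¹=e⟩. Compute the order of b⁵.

Compute successive powers until reaching e:
  (b⁵)¹ = b⁵, (b⁵)² = b¹⁰, (b⁵)³ = e.
The smallest positive k with (b⁵)ᵏ = e is 3.

Answer: 3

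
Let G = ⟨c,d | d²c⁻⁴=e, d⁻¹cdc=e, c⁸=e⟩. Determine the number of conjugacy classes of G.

The conjugacy classes (representative and size) are:
  [e] (size 1), [c⁷] (size 2), [c⁶] (size 2), [c³] (size 2), [c⁴] (size 1), [c²d⁻¹] (size 4), [c³d⁻¹] (size 4).
Class equation: 1 + 2 + 2 + 2 + 1 + 4 + 4 = 16 = |G|. So G has 7 conjugacy classes.

Answer: 7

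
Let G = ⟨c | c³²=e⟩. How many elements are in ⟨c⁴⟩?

|⟨c⁴⟩| equals the order of c⁴. Compute successive powers until reaching e:
  (c⁴)¹ = c⁴, (c⁴)² = c⁸, (c⁴)³ = c¹², (c⁴)⁴ = c¹⁶, (c⁴)⁵ = c²⁰, (c⁴)⁶ = c²⁴, (c⁴)⁷ = c²⁸, (c⁴)⁸ = e.
The smallest positive k with (c⁴)ᵏ = e is 8, so |⟨c⁴⟩| = 8.

Answer: 8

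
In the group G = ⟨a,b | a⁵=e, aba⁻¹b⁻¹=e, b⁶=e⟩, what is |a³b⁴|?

Compute successive powers until reaching e:
  (a³b⁴)¹ = a³b⁴, (a³b⁴)² = ab², (a³b⁴)³ = a⁴, (a³b⁴)⁴ = a²b⁴, (a³b⁴)⁵ = b², (a³b⁴)⁶ = a³, (a³b⁴)⁷ = ab⁴, (a³b⁴)⁸ = a⁴b², (a³b⁴)⁹ = a², (a³b⁴)¹⁰ = b⁴, (a³b⁴)¹¹ = a³b², (a³b⁴)¹² = a, (a³b⁴)¹³ = a⁴b⁴, (a³b⁴)¹⁴ = a²b², (a³b⁴)¹⁵ = e.
The smallest positive k with (a³b⁴)ᵏ = e is 15.

Answer: 15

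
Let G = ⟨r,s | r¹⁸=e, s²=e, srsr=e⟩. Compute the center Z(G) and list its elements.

An element z ∈ Z(G) iff z commutes with every generator.
For example r⁹ is central: (r⁹)·r = r¹⁰ = r·(r⁹); (r⁹)·s = r⁹s = s·(r⁹).
Whereas r ∉ Z(G) since r·s = rs ≠ r¹⁷s = s·r.
Checking each of the 36 elements this way gives Z(G) = {e, r⁹}, of order 2.

Answer: {e, r⁹}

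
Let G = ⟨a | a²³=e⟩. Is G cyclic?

|G| = 23. The element a has order 23 (its powers give 23 distinct elements), so ⟨a⟩ = G and G is cyclic.

Answer: Yes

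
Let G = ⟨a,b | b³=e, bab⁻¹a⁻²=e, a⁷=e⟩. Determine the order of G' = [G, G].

G' = [G, G] is generated by all commutators. The generator-pair commutators are: [a, b] = a⁶.
The subgroup they normally generate is {e, a, a², a³, a⁴, a⁵, a⁶}, of order 7.
Check: |G/G'| = 21/7 = 3 is the order of the abelianisation.

Answer: 7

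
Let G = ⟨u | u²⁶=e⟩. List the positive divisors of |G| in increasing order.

|G| = 26 = 2 · 13. By Lagrange's theorem the order of any subgroup divides 26; the divisors of 26 are 1, 2, 13, 26.

Answer: 1, 2, 13, 26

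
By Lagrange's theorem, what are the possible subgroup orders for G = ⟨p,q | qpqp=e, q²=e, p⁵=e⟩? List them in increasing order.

|G| = 10 = 2 · 5. By Lagrange's theorem the order of any subgroup divides 10; the divisors of 10 are 1, 2, 5, 10.

Answer: 1, 2, 5, 10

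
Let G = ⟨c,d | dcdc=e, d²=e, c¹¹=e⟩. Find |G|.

Enumerate words in the generators, reducing via the relations: the distinct elements are
  {c, d, e, cd, c², c³, c⁴, c⁵, c⁶, c⁷, c⁸, c⁹, c²d, c³d, c¹⁰, c⁴d, c⁵d, c⁶d, c⁷d, c⁸d, c⁹d, c¹⁰d}.
No further products give new elements, so |G| = 22.

Answer: 22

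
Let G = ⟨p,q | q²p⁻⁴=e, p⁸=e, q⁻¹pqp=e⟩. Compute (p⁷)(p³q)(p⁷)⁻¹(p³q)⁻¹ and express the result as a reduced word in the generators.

[(p⁷), (p³q)] = (p⁷)·(p³q)·(p⁷)⁻¹·(p³q)⁻¹.
  (p⁷) · (p³q) = p²q
  (p²q) · p = pq
  (pq) · (p³q⁻¹) = p⁶

Answer: p⁶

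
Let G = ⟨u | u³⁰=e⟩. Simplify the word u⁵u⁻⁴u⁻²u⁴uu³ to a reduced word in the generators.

Multiply left to right, reducing at each step:
  (u⁵) · u⁻⁴ = u
  u · u⁻² = u²⁹
  (u²⁹) · u⁴ = u³
  (u³) · u = u⁴
  (u⁴) · u³ = u⁷

Answer: u⁷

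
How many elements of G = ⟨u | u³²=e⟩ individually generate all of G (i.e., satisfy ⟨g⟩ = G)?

G is cyclic of order 32. An element generates G iff its order is 32, and a cyclic group of order 32 has exactly φ(32) = 16 such elements.

Answer: 16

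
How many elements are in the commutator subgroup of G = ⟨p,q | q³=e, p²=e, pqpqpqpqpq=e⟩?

G' = [G, G] is generated by all commutators. The generator-pair commutators are: [p, q] = pqpq².
The subgroup they normally generate is {e, p, q, q², pq, pqp, pqpq, pqpqp, q²pq²p, q²pq², q²p, pq², qp, qpq, qpqp, pq²pq²p, pq²pq², pq²p, q²pq, q²pqp, q²pqpq, qpq²pq², qpq²p, qpq², pqpq², pq²pq, pq²pqp, pq²pqpq, pqpq²pq², pqpq²p, q²pq²pq, pqpq²pq, pqpq²pqp, pqpq²pqpq, q²pq²pqpq², q²pq²pqp, q²pq²pqpq, q²pqpq²pq², q²pqpq²p, q²pqpq², qpqpq², qpq²pq, qpq²pqp, qpq²pqpq, qpqpq²pq², qpqpq²p, qpqpq²pq, pq²pqpq²pq², pq²pqpq²p, pq²pqpq², q²pqpq²pq, q²pqpq²pqp, qpq²pqpq²p, qpq²pqpq², pq²pqpq²pq, pq²pqpq²pqp, pqpq²pqpq²p, pqpq²pqpq², pqpq²pqpq²pq, qpq²pqpq²pq}, of order 60.
Check: |G/G'| = 60/60 = 1 is the order of the abelianisation.

Answer: 60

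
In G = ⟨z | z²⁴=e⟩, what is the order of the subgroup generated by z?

|⟨z⟩| equals the order of z. Compute successive powers until reaching e:
  z¹ = z, z² = z², z³ = z³, z⁴ = z⁴, z⁵ = z⁵, z⁶ = z⁶, z⁷ = z⁷, z⁸ = z⁸, z⁹ = z⁹, z¹⁰ = z¹⁰, z¹¹ = z¹¹, z¹² = z¹², z¹³ = z¹³, z¹⁴ = z¹⁴, z¹⁵ = z¹⁵, z¹⁶ = z¹⁶, z¹⁷ = z¹⁷, z¹⁸ = z¹⁸, z¹⁹ = z¹⁹, z²⁰ = z²⁰, z²¹ = z²¹, z²² = z²², z²³ = z²³, z²⁴ = e.
The smallest positive k with zᵏ = e is 24, so |⟨z⟩| = 24.

Answer: 24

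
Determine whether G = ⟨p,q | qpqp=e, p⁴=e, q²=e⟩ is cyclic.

Every cyclic group is abelian. But p·q = pq while q·p = p³q, so p·q ≠ q·p and G is not abelian. Hence G is not cyclic.

Answer: No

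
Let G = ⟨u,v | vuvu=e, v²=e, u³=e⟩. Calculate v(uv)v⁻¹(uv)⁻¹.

[v, (uv)] = v·(uv)·v⁻¹·(uv)⁻¹.
  v · (uv) = u²
  (u²) · v = u²v
  (u²v) · (uv) = u

Answer: u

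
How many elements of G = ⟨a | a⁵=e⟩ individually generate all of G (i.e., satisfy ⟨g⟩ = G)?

G is cyclic of order 5. An element generates G iff its order is 5, and a cyclic group of order 5 has exactly φ(5) = 4 such elements.

Answer: 4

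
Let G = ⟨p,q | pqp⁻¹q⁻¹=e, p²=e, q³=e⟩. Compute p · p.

Compute p · p by multiplying left to right and reducing via the relations at each step:
  p · p = e

Answer: e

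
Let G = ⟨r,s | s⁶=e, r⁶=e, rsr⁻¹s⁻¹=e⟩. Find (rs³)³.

Compute successive powers of (rs³), reducing at each step:
  (rs³)²: (rs³) · r = r²s³;   (r²s³) · s³ = r²
  (rs³)³: (r²) · r = r³;   (r³) · s³ = r³s³

Answer: r³s³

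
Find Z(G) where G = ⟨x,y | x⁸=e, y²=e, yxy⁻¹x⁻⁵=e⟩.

An element z ∈ Z(G) iff z commutes with every generator.
For example x² is central: (x²)·x = x³ = x·(x²); (x²)·y = x²y = y·(x²).
Whereas x ∉ Z(G) since x·y = xy ≠ x⁵y = y·x.
Checking each of the 16 elements this way gives Z(G) = {e, x², x⁴, x⁶}, of order 4.

Answer: {e, x², x⁴, x⁶}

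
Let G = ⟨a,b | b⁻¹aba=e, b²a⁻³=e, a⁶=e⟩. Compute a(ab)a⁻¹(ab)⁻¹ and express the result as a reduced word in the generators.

[a, (ab)] = a·(ab)·a⁻¹·(ab)⁻¹.
  a · (ab) = a²b
  (a²b) · (a⁵) = b⁻¹
  (b⁻¹) · (ab⁻¹) = a²

Answer: a²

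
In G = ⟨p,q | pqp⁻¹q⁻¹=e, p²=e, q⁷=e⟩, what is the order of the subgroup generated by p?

|⟨p⟩| equals the order of p. Compute successive powers until reaching e:
  p¹ = p, p² = e.
The smallest positive k with pᵏ = e is 2, so |⟨p⟩| = 2.

Answer: 2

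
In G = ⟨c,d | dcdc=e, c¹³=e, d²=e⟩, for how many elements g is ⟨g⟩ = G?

⟨g⟩ = G would require ord(g) = |G| = 26, but the maximum element order in G is 13 < 26. So G is not cyclic and no single element generates it: the count is 0.

Answer: 0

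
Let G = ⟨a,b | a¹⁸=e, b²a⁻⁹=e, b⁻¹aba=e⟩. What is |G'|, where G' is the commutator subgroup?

G' = [G, G] is generated by all commutators. The generator-pair commutators are: [a, b] = a².
The subgroup they normally generate is {e, a², a⁴, a⁶, a⁸, a¹⁰, a¹², a¹⁴, a¹⁶}, of order 9.
Check: |G/G'| = 36/9 = 4 is the order of the abelianisation.

Answer: 9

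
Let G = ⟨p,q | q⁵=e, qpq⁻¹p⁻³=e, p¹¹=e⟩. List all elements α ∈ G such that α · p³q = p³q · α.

⟨p³q⟩ ⊆ C_G(p³q) since powers of p³q commute with p³q; so |C_G(p³q)| ≥ |⟨p³q⟩| = 5.
By orbit–stabilizer, |C_G(p³q)| = |G| / |conj. class of p³q| = 55 / 11 = 5.
The 5 elements commuting with p³q are {e, p³q, pq², p⁶q³, p¹⁰q⁴}.

Answer: {e, p³q, pq², p⁶q³, p¹⁰q⁴}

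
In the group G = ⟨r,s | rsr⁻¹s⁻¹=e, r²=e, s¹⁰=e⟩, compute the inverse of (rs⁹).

The order of (rs⁹) is 10 (smallest k with (rs⁹)ᵏ = e), so (rs⁹)⁻¹ = (rs⁹)⁹ = rs.
Check: (rs⁹) · (rs) → (rs⁹) · r = s⁹;   (s⁹) · s = e, giving e as required.

Answer: rs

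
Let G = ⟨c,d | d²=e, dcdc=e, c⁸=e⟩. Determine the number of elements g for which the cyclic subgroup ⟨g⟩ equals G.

⟨g⟩ = G would require ord(g) = |G| = 16, but the maximum element order in G is 8 < 16. So G is not cyclic and no single element generates it: the count is 0.

Answer: 0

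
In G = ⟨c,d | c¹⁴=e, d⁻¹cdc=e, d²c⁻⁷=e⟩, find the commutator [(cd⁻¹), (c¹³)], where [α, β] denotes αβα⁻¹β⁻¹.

[(cd⁻¹), (c¹³)] = (cd⁻¹)·(c¹³)·(cd⁻¹)⁻¹·(c¹³)⁻¹.
  (cd⁻¹) · (c¹³) = c²d⁻¹
  (c²d⁻¹) · (cd) = c
  c · c = c²

Answer: c²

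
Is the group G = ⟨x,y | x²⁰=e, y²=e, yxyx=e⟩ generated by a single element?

Every cyclic group is abelian. But x·y = xy while y·x = x¹⁹y, so x·y ≠ y·x and G is not abelian. Hence G is not cyclic.

Answer: No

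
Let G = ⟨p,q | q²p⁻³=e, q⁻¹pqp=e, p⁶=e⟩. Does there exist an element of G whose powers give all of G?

Every cyclic group is abelian. But p·q = pq while q·p = p²q⁻¹, so p·q ≠ q·p and G is not abelian. Hence G is not cyclic.

Answer: No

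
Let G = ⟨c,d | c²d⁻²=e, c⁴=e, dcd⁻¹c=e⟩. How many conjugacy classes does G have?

The conjugacy classes (representative and size) are:
  [e] (size 1), [c³] (size 2), [c²] (size 1), [d⁻¹] (size 2), [cd] (size 2).
Class equation: 1 + 2 + 1 + 2 + 2 = 8 = |G|. So G has 5 conjugacy classes.

Answer: 5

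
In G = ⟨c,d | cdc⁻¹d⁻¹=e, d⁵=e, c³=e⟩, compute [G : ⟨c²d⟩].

First find ord(c²d) by computing successive powers:
  (c²d)¹ = c²d, (c²d)² = cd², (c²d)³ = d³, (c²d)⁴ = c²d⁴, (c²d)⁵ = c, (c²d)⁶ = d, (c²d)⁷ = c²d², (c²d)⁸ = cd³, (c²d)⁹ = d⁴, (c²d)¹⁰ = c², (c²d)¹¹ = cd, (c²d)¹² = d², (c²d)¹³ = c²d³, (c²d)¹⁴ = cd⁴, (c²d)¹⁵ = e.
So |⟨c²d⟩| = ord(c²d) = 15. With |G| = 15, by Lagrange [G : ⟨c²d⟩] = 15/15 = 1.

Answer: 1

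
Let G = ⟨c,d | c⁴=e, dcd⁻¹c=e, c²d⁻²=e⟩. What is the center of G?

An element z ∈ Z(G) iff z commutes with every generator.
For example c² is central: (c²)·c = c³ = c·(c²); (c²)·d = d⁻¹ = d·(c²).
Whereas c ∉ Z(G) since c·d = cd ≠ cd⁻¹ = d·c.
Checking each of the 8 elements this way gives Z(G) = {e, c²}, of order 2.

Answer: {e, c²}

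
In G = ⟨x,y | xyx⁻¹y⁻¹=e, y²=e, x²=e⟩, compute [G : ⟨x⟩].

First find ord(x) by computing successive powers:
  x¹ = x, x² = e.
So |⟨x⟩| = ord(x) = 2. With |G| = 4, by Lagrange [G : ⟨x⟩] = 4/2 = 2.

Answer: 2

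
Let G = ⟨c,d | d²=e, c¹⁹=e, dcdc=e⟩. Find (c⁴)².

Compute successive powers of (c⁴), reducing at each step:
  (c⁴)²: (c⁴) · c⁴ = c⁸

Answer: c⁸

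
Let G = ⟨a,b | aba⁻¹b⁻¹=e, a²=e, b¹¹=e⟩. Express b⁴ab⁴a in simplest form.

Multiply left to right, reducing at each step:
  (b⁴) · a = ab⁴
  (ab⁴) · b⁴ = ab⁸
  (ab⁸) · a = b⁸

Answer: b⁸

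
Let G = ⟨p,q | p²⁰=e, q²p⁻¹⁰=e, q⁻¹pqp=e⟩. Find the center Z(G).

An element z ∈ Z(G) iff z commutes with every generator.
For example p¹⁰ is central: (p¹⁰)·p = p¹¹ = p·(p¹⁰); (p¹⁰)·q = q⁻¹ = q·(p¹⁰).
Whereas p ∉ Z(G) since p·q = pq ≠ p⁹q⁻¹ = q·p.
Checking each of the 40 elements this way gives Z(G) = {e, p¹⁰}, of order 2.

Answer: {e, p¹⁰}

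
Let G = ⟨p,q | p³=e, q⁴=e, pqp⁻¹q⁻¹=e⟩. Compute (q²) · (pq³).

Compute (q²) · (pq³) by multiplying left to right and reducing via the relations at each step:
  (q²) · p = pq²
  (pq²) · q³ = pq

Answer: pq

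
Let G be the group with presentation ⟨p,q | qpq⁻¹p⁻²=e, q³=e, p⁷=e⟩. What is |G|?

Enumerate words in the generators, reducing via the relations: the distinct elements are
  {e, p, q, pq, p², p³, p⁴, p⁵, p⁶, q², pq², p²q, p³q, p⁴q, p⁵q, p⁶q, p²q², p³q², p⁴q², p⁵q², p⁶q²}.
No further products give new elements, so |G| = 21.

Answer: 21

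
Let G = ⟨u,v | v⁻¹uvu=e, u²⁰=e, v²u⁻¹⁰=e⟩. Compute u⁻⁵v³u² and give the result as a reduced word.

Multiply left to right, reducing at each step:
  (u¹⁵) · v³ = u⁵v
  (u⁵v) · u² = u³v

Answer: u³v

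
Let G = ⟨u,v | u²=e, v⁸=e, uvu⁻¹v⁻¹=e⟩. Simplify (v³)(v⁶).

Compute (v³) · (v⁶) by multiplying left to right and reducing via the relations at each step:
  (v³) · v⁶ = v

Answer: v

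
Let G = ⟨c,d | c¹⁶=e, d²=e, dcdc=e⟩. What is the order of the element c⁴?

Compute successive powers until reaching e:
  (c⁴)¹ = c⁴, (c⁴)² = c⁸, (c⁴)³ = c¹², (c⁴)⁴ = e.
The smallest positive k with (c⁴)ᵏ = e is 4.

Answer: 4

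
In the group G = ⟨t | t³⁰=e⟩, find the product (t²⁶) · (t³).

Compute (t²⁶) · (t³) by multiplying left to right and reducing via the relations at each step:
  (t²⁶) · t³ = t²⁹

Answer: t²⁹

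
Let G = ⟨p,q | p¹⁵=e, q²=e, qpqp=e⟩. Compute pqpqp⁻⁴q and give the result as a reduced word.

Multiply left to right, reducing at each step:
  p · q = pq
  (pq) · p = q
  q · q = e
  e · p⁻⁴ = p¹¹
  (p¹¹) · q = p¹¹q

Answer: p¹¹q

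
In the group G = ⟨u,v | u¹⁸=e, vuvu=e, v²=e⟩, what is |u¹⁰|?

Compute successive powers until reaching e:
  (u¹⁰)¹ = u¹⁰, (u¹⁰)² = u², (u¹⁰)³ = u¹², (u¹⁰)⁴ = u⁴, (u¹⁰)⁵ = u¹⁴, (u¹⁰)⁶ = u⁶, (u¹⁰)⁷ = u¹⁶, (u¹⁰)⁸ = u⁸, (u¹⁰)⁹ = e.
The smallest positive k with (u¹⁰)ᵏ = e is 9.

Answer: 9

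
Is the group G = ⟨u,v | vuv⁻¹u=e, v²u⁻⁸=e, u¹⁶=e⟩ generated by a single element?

Every cyclic group is abelian. But u·v = uv while v·u = u⁷v⁻¹, so u·v ≠ v·u and G is not abelian. Hence G is not cyclic.

Answer: No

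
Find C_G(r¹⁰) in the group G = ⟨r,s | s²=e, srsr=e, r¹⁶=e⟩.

⟨r¹⁰⟩ ⊆ C_G(r¹⁰) since powers of r¹⁰ commute with r¹⁰; so |C_G(r¹⁰)| ≥ |⟨r¹⁰⟩| = 8.
By orbit–stabilizer, |C_G(r¹⁰)| = |G| / |conj. class of r¹⁰| = 32 / 2 = 16.
The 16 elements commuting with r¹⁰ are {e, r, r², r³, r⁴, r⁵, r⁶, r⁷, r⁸, r⁹, r¹⁰, r¹¹, r¹², r¹³, r¹⁴, r¹⁵}.

Answer: {e, r, r², r³, r⁴, r⁵, r⁶, r⁷, r⁸, r⁹, r¹⁰, r¹¹, r¹², r¹³, r¹⁴, r¹⁵}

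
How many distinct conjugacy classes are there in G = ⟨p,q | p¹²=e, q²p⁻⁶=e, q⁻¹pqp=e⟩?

The conjugacy classes (representative and size) are:
  [e] (size 1), [p¹¹] (size 2), [p²] (size 2), [p⁹] (size 2), [p⁴] (size 2), [p⁵] (size 2), [p⁶] (size 1), [p²q] (size 6), [pq] (size 6).
Class equation: 1 + 2 + 2 + 2 + 2 + 2 + 1 + 6 + 6 = 24 = |G|. So G has 9 conjugacy classes.

Answer: 9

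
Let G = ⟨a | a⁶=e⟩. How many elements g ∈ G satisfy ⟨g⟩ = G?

G is cyclic of order 6. An element generates G iff its order is 6, and a cyclic group of order 6 has exactly φ(6) = 2 such elements.

Answer: 2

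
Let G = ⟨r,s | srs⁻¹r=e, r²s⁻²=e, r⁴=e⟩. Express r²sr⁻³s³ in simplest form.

Multiply left to right, reducing at each step:
  (r²) · s = s⁻¹
  (s⁻¹) · r⁻³ = rs
  (rs) · s³ = r

Answer: r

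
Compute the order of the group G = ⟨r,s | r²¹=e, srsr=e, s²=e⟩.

Enumerate words in the generators, reducing via the relations: the distinct elements are
  {e, r, s, rs, r², r³, r⁴, r⁵, r⁶, r⁷, r⁸, r⁹, r²s, r²⁰, r³s, r¹², r¹³, r¹¹, r¹⁰, r¹⁴, r¹⁵, r¹⁶, r¹⁷, r¹⁸, r¹⁹, r⁴s, r⁵s, r⁶s, r⁷s, r⁸s, r⁹s, r²⁰s, r¹²s, r¹³s, r¹¹s, r¹⁰s, r¹⁴s, r¹⁵s, r¹⁶s, r¹⁷s, r¹⁸s, r¹⁹s}.
No further products give new elements, so |G| = 42.

Answer: 42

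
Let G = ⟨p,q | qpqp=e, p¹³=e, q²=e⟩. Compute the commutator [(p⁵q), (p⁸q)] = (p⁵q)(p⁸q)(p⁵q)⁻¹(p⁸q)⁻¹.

[(p⁵q), (p⁸q)] = (p⁵q)·(p⁸q)·(p⁵q)⁻¹·(p⁸q)⁻¹.
  (p⁵q) · (p⁸q) = p¹⁰
  (p¹⁰) · (p⁵q) = p²q
  (p²q) · (p⁸q) = p⁷

Answer: p⁷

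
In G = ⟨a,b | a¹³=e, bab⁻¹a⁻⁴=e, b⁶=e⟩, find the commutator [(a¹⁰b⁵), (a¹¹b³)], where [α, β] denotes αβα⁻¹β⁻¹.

[(a¹⁰b⁵), (a¹¹b³)] = (a¹⁰b⁵)·(a¹¹b³)·(a¹⁰b⁵)⁻¹·(a¹¹b³)⁻¹.
  (a¹⁰b⁵) · (a¹¹b³) = a³b²
  (a³b²) · (a¹²b) = b³
  (b³) · (a¹¹b³) = a²

Answer: a²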